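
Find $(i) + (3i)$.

(0 + 0) + (1 + 3)i = 4i


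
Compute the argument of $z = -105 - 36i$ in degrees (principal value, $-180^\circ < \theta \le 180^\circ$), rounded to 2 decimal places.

θ = arctan(b/a) = arctan(-36/-105) (quadrant-adjusted) = -161.08°


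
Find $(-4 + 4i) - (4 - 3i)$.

(-4 - 4) + (4 - (-3))i = -8 + 7i


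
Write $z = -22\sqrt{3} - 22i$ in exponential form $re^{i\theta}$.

r = |z| = sqrt((-22*sqrt(3))^2 + (-22)^2) = sqrt(1452 + 484) = sqrt(1936) = 44
θ = arctan(b/a) = arctan(-22/-38.1051) (quadrant-adjusted) = 210° = 7π/6
z = 44e^(i*7π/6)


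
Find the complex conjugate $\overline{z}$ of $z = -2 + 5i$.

If z = a + bi, then conjugate(z) = a - bi
conjugate(-2 + 5i) = -2 - 5i


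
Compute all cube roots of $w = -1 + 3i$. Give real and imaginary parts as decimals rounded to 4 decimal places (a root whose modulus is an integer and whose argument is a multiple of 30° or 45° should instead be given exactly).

|w| = sqrt(10) ≈ 3.162278, arg(w) ≈ 108.434949°
Root modulus = sqrt(10)^(1/3) ≈ 1.467799
Root arguments: θ_k = (arg(w) + 360°k)/3 for k = 0, 1, ..., 2
Compute each root as (root modulus)(cos θ_k + i sin θ_k) using full-precision intermediates, then round to 4 decimal places.
Roots: 1.1853 + 0.8658i, -1.3424 + 0.5936i, 0.1571 - 1.4594i


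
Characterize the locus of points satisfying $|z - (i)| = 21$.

|z - z0| = r describes a circle centered at z0 with radius r
Here z0 = i and r = 21
Locus: Circle centered at (0, 1) with radius 21


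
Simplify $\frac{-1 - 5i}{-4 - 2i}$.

Multiply numerator and denominator by conjugate (-4 + 2i):
= (-1 - 5i)(-4 + 2i) / ((-4)^2 + (-2)^2)
= (14 + 18i) / 20
Divide through by 2: (7 + 9i) / 10
= 7/10 + (9/10)i


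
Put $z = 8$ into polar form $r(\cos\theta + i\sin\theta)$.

r = |z| = sqrt(a^2 + b^2) = sqrt((8)^2 + (0)^2) = sqrt(64 + 0) = sqrt(64) = 8
b = 0 and a > 0, so z lies on the positive real axis: θ = 0°
z = 8(cos 0° + i sin 0°)


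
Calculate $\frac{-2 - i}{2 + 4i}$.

Multiply numerator and denominator by conjugate (2 - 4i):
= (-2 - i)(2 - 4i) / (2^2 + 4^2)
= (-8 + 6i) / 20
Divide through by 2: (-4 + 3i) / 10
= -2/5 + (3/10)i


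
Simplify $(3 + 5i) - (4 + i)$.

(3 - 4) + (5 - 1)i = -1 + 4i


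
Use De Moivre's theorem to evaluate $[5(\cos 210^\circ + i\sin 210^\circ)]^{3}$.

By De Moivre: z^n = r^n(cos(nθ) + i sin(nθ))
= 5^3(cos(3*210°) + i sin(3*210°))
= 125(cos 270° + i sin 270°)
= -125i


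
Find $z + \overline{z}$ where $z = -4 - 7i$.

z + conjugate(z) = (a + bi) + (a - bi) = 2a
= 2 * (-4) = -8


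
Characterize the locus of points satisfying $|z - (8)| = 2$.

|z - z0| = r describes a circle centered at z0 with radius r
Here z0 = 8 and r = 2
Locus: Circle centered at (8, 0) with radius 2


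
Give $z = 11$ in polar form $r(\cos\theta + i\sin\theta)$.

r = |z| = sqrt(a^2 + b^2) = sqrt((11)^2 + (0)^2) = sqrt(121 + 0) = sqrt(121) = 11
b = 0 and a > 0, so z lies on the positive real axis: θ = 0°
z = 11(cos 0° + i sin 0°)


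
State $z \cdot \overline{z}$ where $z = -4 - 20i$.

z * conjugate(z) = |z|^2 = a^2 + b^2
= (-4)^2 + (-20)^2 = 416


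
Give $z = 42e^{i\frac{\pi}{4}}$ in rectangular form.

a = r cos θ = 42 * sqrt(2)/2 = 21*sqrt(2)
b = r sin θ = 42 * sqrt(2)/2 = 21*sqrt(2)
z = 21*sqrt(2) + 21*sqrt(2)i


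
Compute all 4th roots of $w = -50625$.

|w| = 50625, arg(w) = 180°
Root modulus = 50625^(1/4) = 15
Root arguments: θ_k = (180° + 360°k)/4 for k = 0, 1, ..., 3
Roots: 15*sqrt(2)/2 + (15*sqrt(2)/2)i, -15*sqrt(2)/2 + (15*sqrt(2)/2)i, -15*sqrt(2)/2 - (15*sqrt(2)/2)i, 15*sqrt(2)/2 - (15*sqrt(2)/2)i


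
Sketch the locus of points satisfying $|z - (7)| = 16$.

|z - z0| = r describes a circle centered at z0 with radius r
Here z0 = 7 and r = 16
Locus: Circle centered at (7, 0) with radius 16


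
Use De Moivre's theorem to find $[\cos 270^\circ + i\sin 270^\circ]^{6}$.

By De Moivre: z^n = r^n(cos(nθ) + i sin(nθ))
= 1^6(cos(6*270°) + i sin(6*270°))
= 1(cos 180° + i sin 180°)
= -1


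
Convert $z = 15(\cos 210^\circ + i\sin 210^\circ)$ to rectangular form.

a = r cos θ = 15 * -sqrt(3)/2 = -15*sqrt(3)/2
b = r sin θ = 15 * -1/2 = -15/2
z = -15*sqrt(3)/2 - (15/2)i


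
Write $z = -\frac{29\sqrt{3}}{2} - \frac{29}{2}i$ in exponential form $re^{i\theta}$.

r = |z| = sqrt((-29*sqrt(3)/2)^2 + (-29/2)^2) = sqrt(2523/4 + 841/4) = sqrt(841) = 29
θ = arctan(b/a) = arctan(-14.5/-25.1147) (quadrant-adjusted) = -150° = -5π/6
z = 29e^(-i*5π/6)


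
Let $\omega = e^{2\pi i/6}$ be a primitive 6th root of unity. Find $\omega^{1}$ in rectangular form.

ω^1 = e^(2πi·1/6) = e^(i·1π/3)
= cos(1π/3) + i sin(1π/3)
= 1/2 + (sqrt(3)/2)i


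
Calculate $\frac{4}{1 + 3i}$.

Multiply numerator and denominator by conjugate (1 - 3i):
= (4)(1 - 3i) / (1^2 + 3^2)
= (4 - 12i) / 10
Divide through by 2: (2 - 6i) / 5
= 2/5 - (6/5)i


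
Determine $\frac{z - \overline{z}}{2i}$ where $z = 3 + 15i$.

z - conjugate(z) = 2bi
(z - conjugate(z))/(2i) = 2bi/(2i) = b = 15


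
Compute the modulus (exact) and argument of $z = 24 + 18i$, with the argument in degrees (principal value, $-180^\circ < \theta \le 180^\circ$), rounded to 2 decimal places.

|z| = sqrt(24^2 + 18^2) = 30
arg(z) = arctan(b/a) = arctan(18/24) (quadrant-adjusted) = 36.87°


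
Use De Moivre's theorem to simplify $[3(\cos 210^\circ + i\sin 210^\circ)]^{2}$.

By De Moivre: z^n = r^n(cos(nθ) + i sin(nθ))
= 3^2(cos(2*210°) + i sin(2*210°))
= 9(cos 60° + i sin 60°)
= 9/2 + (9*sqrt(3)/2)i


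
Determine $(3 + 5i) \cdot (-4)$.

(a1*a2 - b1*b2) + (a1*b2 + b1*a2)i
= (-12 - 0) + (0 + (-20))i
= -12 - 20i


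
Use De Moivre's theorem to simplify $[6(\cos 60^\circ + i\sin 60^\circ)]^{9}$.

By De Moivre: z^n = r^n(cos(nθ) + i sin(nθ))
= 6^9(cos(9*60°) + i sin(9*60°))
= 10077696(cos 180° + i sin 180°)
= -10077696


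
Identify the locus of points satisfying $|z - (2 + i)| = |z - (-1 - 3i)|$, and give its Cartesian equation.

|z - z1| = |z - z2| means z is equidistant from z1 and z2,
i.e. the perpendicular bisector of the segment from (2, 1) to (-1, -3) (midpoint (1/2, -1)).
With z = x + yi, square both sides:
(x - 2)^2 + (y - 1)^2 = (x - (-1))^2 + (y - (-3))^2
The x^2 and y^2 terms cancel: -6x + (-8)y = 10 - 5 = 5
Simplify: 6x + 8y = -5
Locus: Perpendicular bisector of the segment from (2, 1) to (-1, -3): the line 6x + 8y = -5


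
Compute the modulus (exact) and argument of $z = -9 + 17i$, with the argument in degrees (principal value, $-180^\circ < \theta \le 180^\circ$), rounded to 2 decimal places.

|z| = sqrt((-9)^2 + 17^2) = sqrt(370)
arg(z) = arctan(b/a) = arctan(17/-9) (quadrant-adjusted) = 117.90°


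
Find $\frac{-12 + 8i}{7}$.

Divisor is real, so divide each part by 7:
= -12/7 + (8/7)i


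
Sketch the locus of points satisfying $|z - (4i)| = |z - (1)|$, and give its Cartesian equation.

|z - z1| = |z - z2| means z is equidistant from z1 and z2,
i.e. the perpendicular bisector of the segment from (0, 4) to (1, 0) (midpoint (1/2, 2)).
With z = x + yi, square both sides:
(x - 0)^2 + (y - 4)^2 = (x - 1)^2 + (y - 0)^2
The x^2 and y^2 terms cancel: 2x + (-8)y = 1 - 16 = -15
Simplify: 2x - 8y = -15
Locus: Perpendicular bisector of the segment from (0, 4) to (1, 0): the line 2x - 8y = -15


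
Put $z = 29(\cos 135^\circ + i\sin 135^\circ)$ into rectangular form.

a = r cos θ = 29 * -sqrt(2)/2 = -29*sqrt(2)/2
b = r sin θ = 29 * sqrt(2)/2 = 29*sqrt(2)/2
z = -29*sqrt(2)/2 + (29*sqrt(2)/2)i


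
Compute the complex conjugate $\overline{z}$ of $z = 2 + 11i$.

If z = a + bi, then conjugate(z) = a - bi
conjugate(2 + 11i) = 2 - 11i


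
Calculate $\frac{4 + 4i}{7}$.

Divisor is real, so divide each part by 7:
= 4/7 + (4/7)i


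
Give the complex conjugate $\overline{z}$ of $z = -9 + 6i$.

If z = a + bi, then conjugate(z) = a - bi
conjugate(-9 + 6i) = -9 - 6i


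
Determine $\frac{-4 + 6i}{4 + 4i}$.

Multiply numerator and denominator by conjugate (4 - 4i):
= (-4 + 6i)(4 - 4i) / (4^2 + 4^2)
= (8 + 40i) / 32
Divide through by 8: (1 + 5i) / 4
= 1/4 + (5/4)i


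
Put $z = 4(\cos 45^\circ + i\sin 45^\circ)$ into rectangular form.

a = r cos θ = 4 * sqrt(2)/2 = 2*sqrt(2)
b = r sin θ = 4 * sqrt(2)/2 = 2*sqrt(2)
z = 2*sqrt(2) + 2*sqrt(2)i


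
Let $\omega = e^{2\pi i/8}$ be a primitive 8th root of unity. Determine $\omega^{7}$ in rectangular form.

ω^7 = e^(2πi·7/8) = e^(i·7π/4)
= cos(7π/4) + i sin(7π/4)
= sqrt(2)/2 - (sqrt(2)/2)i


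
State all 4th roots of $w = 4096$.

|w| = 4096, arg(w) = 0°
Root modulus = 4096^(1/4) = 8
Root arguments: θ_k = (0° + 360°k)/4 for k = 0, 1, ..., 3
Roots: 8, 8i, -8, -8i


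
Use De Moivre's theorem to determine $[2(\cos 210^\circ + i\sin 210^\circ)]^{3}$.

By De Moivre: z^n = r^n(cos(nθ) + i sin(nθ))
= 2^3(cos(3*210°) + i sin(3*210°))
= 8(cos 270° + i sin 270°)
= -8i


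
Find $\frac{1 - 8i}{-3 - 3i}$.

Multiply numerator and denominator by conjugate (-3 + 3i):
= (1 - 8i)(-3 + 3i) / ((-3)^2 + (-3)^2)
= (21 + 27i) / 18
Divide through by 3: (7 + 9i) / 6
= 7/6 + (3/2)i


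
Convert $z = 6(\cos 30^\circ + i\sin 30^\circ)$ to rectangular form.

a = r cos θ = 6 * sqrt(3)/2 = 3*sqrt(3)
b = r sin θ = 6 * 1/2 = 3
z = 3*sqrt(3) + 3i


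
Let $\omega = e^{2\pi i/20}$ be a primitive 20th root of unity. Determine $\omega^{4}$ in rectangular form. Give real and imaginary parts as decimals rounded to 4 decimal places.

ω^4 = e^(2πi·4/20) = e^(i·2π/5)
= cos(2π/5) + i sin(2π/5)
= 0.3090 + 0.9511i


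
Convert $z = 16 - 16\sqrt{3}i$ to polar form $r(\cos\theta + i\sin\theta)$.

r = |z| = sqrt(a^2 + b^2) = sqrt((16)^2 + (-16*sqrt(3))^2) = sqrt(256 + 768) = sqrt(1024) = 32
θ = arctan(b/a) = arctan(-27.7128/16) (quadrant-adjusted) = 300°
z = 32(cos 300° + i sin 300°)


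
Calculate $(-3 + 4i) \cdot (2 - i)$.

(a1*a2 - b1*b2) + (a1*b2 + b1*a2)i
= (-6 - (-4)) + (3 + 8)i
= -2 + 11i


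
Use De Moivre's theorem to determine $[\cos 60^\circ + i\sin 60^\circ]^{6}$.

By De Moivre: z^n = r^n(cos(nθ) + i sin(nθ))
= 1^6(cos(6*60°) + i sin(6*60°))
= 1(cos 0° + i sin 0°)
= 1


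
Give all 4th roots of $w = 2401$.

|w| = 2401, arg(w) = 0°
Root modulus = 2401^(1/4) = 7
Root arguments: θ_k = (0° + 360°k)/4 for k = 0, 1, ..., 3
Roots: 7, 7i, -7, -7i


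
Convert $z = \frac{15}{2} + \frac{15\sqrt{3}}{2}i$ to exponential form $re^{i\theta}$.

r = |z| = sqrt((15/2)^2 + (15*sqrt(3)/2)^2) = sqrt(225/4 + 675/4) = sqrt(225) = 15
θ = arctan(b/a) = arctan(12.9904/7.5) (quadrant-adjusted) = 60° = π/3
z = 15e^(i*π/3)


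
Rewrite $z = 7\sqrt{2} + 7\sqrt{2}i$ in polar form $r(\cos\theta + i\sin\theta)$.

r = |z| = sqrt(a^2 + b^2) = sqrt((7*sqrt(2))^2 + (7*sqrt(2))^2) = sqrt(98 + 98) = sqrt(196) = 14
θ = arctan(b/a) = arctan(9.8995/9.8995) (quadrant-adjusted) = 45°
z = 14(cos 45° + i sin 45°)


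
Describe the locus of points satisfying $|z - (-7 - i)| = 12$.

|z - z0| = r describes a circle centered at z0 with radius r
Here z0 = -7 - i and r = 12
Locus: Circle centered at (-7, -1) with radius 12


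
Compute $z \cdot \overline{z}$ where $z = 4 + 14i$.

z * conjugate(z) = |z|^2 = a^2 + b^2
= 4^2 + 14^2 = 212


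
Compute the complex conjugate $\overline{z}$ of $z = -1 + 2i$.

If z = a + bi, then conjugate(z) = a - bi
conjugate(-1 + 2i) = -1 - 2i


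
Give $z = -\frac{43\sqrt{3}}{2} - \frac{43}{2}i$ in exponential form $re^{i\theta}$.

r = |z| = sqrt((-43*sqrt(3)/2)^2 + (-43/2)^2) = sqrt(5547/4 + 1849/4) = sqrt(1849) = 43
θ = arctan(b/a) = arctan(-21.5/-37.2391) (quadrant-adjusted) = 210° = 7π/6
z = 43e^(i*7π/6)


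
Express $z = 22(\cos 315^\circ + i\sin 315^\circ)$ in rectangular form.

a = r cos θ = 22 * sqrt(2)/2 = 11*sqrt(2)
b = r sin θ = 22 * -sqrt(2)/2 = -11*sqrt(2)
z = 11*sqrt(2) - 11*sqrt(2)i


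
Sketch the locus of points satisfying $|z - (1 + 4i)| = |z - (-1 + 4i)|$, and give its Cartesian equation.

|z - z1| = |z - z2| means z is equidistant from z1 and z2,
i.e. the perpendicular bisector of the segment from (1, 4) to (-1, 4) (midpoint (0, 4)).
With z = x + yi, square both sides:
(x - 1)^2 + (y - 4)^2 = (x - (-1))^2 + (y - 4)^2
The x^2 and y^2 terms cancel: -4x + 0y = 17 - 17 = 0
Simplify: x = 0
Locus: Perpendicular bisector of the segment from (1, 4) to (-1, 4): the line x = 0


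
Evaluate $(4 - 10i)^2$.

(a + bi)^2 = a^2 - b^2 + 2abi
= 4^2 - (-10)^2 + 2*4*(-10)i
= -84 - 80i


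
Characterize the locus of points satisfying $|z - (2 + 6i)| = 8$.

|z - z0| = r describes a circle centered at z0 with radius r
Here z0 = 2 + 6i and r = 8
Locus: Circle centered at (2, 6) with radius 8


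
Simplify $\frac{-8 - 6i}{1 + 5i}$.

Multiply numerator and denominator by conjugate (1 - 5i):
= (-8 - 6i)(1 - 5i) / (1^2 + 5^2)
= (-38 + 34i) / 26
Divide through by 2: (-19 + 17i) / 13
= -19/13 + (17/13)i


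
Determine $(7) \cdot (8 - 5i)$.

(a1*a2 - b1*b2) + (a1*b2 + b1*a2)i
= (56 - 0) + (-35 + 0)i
= 56 - 35i


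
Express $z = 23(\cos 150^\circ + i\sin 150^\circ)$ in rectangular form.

a = r cos θ = 23 * -sqrt(3)/2 = -23*sqrt(3)/2
b = r sin θ = 23 * 1/2 = 23/2
z = -23*sqrt(3)/2 + (23/2)i


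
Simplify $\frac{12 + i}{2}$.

Divisor is real, so divide each part by 2:
= 6 + (1/2)i


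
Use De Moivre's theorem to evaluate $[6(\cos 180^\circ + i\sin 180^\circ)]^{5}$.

By De Moivre: z^n = r^n(cos(nθ) + i sin(nθ))
= 6^5(cos(5*180°) + i sin(5*180°))
= 7776(cos 180° + i sin 180°)
= -7776


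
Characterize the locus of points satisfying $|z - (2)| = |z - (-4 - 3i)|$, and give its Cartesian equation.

|z - z1| = |z - z2| means z is equidistant from z1 and z2,
i.e. the perpendicular bisector of the segment from (2, 0) to (-4, -3) (midpoint (-1, -3/2)).
With z = x + yi, square both sides:
(x - 2)^2 + (y - 0)^2 = (x - (-4))^2 + (y - (-3))^2
The x^2 and y^2 terms cancel: -12x + (-6)y = 25 - 4 = 21
Simplify: 4x + 2y = -7
Locus: Perpendicular bisector of the segment from (2, 0) to (-4, -3): the line 4x + 2y = -7


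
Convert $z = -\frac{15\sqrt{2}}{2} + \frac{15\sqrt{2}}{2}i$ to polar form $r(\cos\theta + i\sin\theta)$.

r = |z| = sqrt(a^2 + b^2) = sqrt((-15*sqrt(2)/2)^2 + (15*sqrt(2)/2)^2) = sqrt(225/2 + 225/2) = sqrt(225) = 15
θ = arctan(b/a) = arctan(10.6066/-10.6066) (quadrant-adjusted) = 135°
z = 15(cos 135° + i sin 135°)


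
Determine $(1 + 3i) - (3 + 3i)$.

(1 - 3) + (3 - 3)i = -2


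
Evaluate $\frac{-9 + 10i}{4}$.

Divisor is real, so divide each part by 4:
= -9/4 + (5/2)i


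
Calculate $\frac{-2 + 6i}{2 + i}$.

Multiply numerator and denominator by conjugate (2 - i):
= (-2 + 6i)(2 - i) / (2^2 + 1^2)
= (2 + 14i) / 5
= 2/5 + (14/5)i


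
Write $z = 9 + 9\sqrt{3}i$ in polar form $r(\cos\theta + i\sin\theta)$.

r = |z| = sqrt(a^2 + b^2) = sqrt((9)^2 + (9*sqrt(3))^2) = sqrt(81 + 243) = sqrt(324) = 18
θ = arctan(b/a) = arctan(15.5885/9) (quadrant-adjusted) = 60°
z = 18(cos 60° + i sin 60°)


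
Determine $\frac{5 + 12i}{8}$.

Divisor is real, so divide each part by 8:
= 5/8 + (3/2)i


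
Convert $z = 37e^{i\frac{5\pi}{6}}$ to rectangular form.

a = r cos θ = 37 * -sqrt(3)/2 = -37*sqrt(3)/2
b = r sin θ = 37 * 1/2 = 37/2
z = -37*sqrt(3)/2 + (37/2)i


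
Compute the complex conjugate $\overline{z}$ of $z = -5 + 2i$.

If z = a + bi, then conjugate(z) = a - bi
conjugate(-5 + 2i) = -5 - 2i


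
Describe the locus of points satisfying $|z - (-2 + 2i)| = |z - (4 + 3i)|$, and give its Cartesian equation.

|z - z1| = |z - z2| means z is equidistant from z1 and z2,
i.e. the perpendicular bisector of the segment from (-2, 2) to (4, 3) (midpoint (1, 5/2)).
With z = x + yi, square both sides:
(x - (-2))^2 + (y - 2)^2 = (x - 4)^2 + (y - 3)^2
The x^2 and y^2 terms cancel: 12x + 2y = 25 - 8 = 17
Simplify: 12x + 2y = 17
Locus: Perpendicular bisector of the segment from (-2, 2) to (4, 3): the line 12x + 2y = 17


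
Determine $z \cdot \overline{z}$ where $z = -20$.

z * conjugate(z) = |z|^2 = a^2 + b^2
= (-20)^2 + 0^2 = 400


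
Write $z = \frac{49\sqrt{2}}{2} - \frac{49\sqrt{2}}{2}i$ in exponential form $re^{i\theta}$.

r = |z| = sqrt((49*sqrt(2)/2)^2 + (-49*sqrt(2)/2)^2) = sqrt(2401/2 + 2401/2) = sqrt(2401) = 49
θ = arctan(b/a) = arctan(-34.6482/34.6482) (quadrant-adjusted) = -45° = -π/4
z = 49e^(-i*π/4)


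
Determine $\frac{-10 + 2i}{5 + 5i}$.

Multiply numerator and denominator by conjugate (5 - 5i):
= (-10 + 2i)(5 - 5i) / (5^2 + 5^2)
= (-40 + 60i) / 50
Divide through by 10: (-4 + 6i) / 5
= -4/5 + (6/5)i


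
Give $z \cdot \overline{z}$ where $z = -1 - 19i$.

z * conjugate(z) = |z|^2 = a^2 + b^2
= (-1)^2 + (-19)^2 = 362


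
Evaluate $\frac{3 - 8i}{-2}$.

Divisor is real, so divide each part by -2:
= -3/2 + 4i


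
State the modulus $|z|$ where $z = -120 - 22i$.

|z| = sqrt(a^2 + b^2) = sqrt((-120)^2 + (-22)^2) = sqrt(14884) = 122


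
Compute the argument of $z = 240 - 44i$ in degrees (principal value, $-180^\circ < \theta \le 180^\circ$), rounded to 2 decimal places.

θ = arctan(b/a) = arctan(-44/240) (quadrant-adjusted) = -10.39°


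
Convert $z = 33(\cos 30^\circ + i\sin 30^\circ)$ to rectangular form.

a = r cos θ = 33 * sqrt(3)/2 = 33*sqrt(3)/2
b = r sin θ = 33 * 1/2 = 33/2
z = 33*sqrt(3)/2 + (33/2)i


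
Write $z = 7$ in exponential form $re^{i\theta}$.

r = |z| = sqrt((7)^2 + (0)^2) = sqrt(49 + 0) = sqrt(49) = 7
b = 0 and a > 0, so z lies on the positive real axis: θ = 0
z = 7e^(i*0) = 7


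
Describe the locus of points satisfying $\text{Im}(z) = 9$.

Im(z) = y where z = x + yi; the equation y = 9 is satisfied by all points with that y-coordinate
Locus: Horizontal line y = 9


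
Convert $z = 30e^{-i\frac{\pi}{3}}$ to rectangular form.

a = r cos θ = 30 * 1/2 = 15
b = r sin θ = 30 * -sqrt(3)/2 = -15*sqrt(3)
z = 15 - 15*sqrt(3)i


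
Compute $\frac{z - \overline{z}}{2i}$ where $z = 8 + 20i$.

z - conjugate(z) = 2bi
(z - conjugate(z))/(2i) = 2bi/(2i) = b = 20


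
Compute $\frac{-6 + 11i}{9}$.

Divisor is real, so divide each part by 9:
= -2/3 + (11/9)i


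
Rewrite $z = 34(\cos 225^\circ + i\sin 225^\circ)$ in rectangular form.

a = r cos θ = 34 * -sqrt(2)/2 = -17*sqrt(2)
b = r sin θ = 34 * -sqrt(2)/2 = -17*sqrt(2)
z = -17*sqrt(2) - 17*sqrt(2)i


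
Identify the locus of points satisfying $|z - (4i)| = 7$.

|z - z0| = r describes a circle centered at z0 with radius r
Here z0 = 4i and r = 7
Locus: Circle centered at (0, 4) with radius 7


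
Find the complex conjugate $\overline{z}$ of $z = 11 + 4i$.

If z = a + bi, then conjugate(z) = a - bi
conjugate(11 + 4i) = 11 - 4i


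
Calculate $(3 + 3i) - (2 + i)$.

(3 - 2) + (3 - 1)i = 1 + 2i


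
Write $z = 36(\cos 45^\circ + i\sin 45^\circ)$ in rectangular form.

a = r cos θ = 36 * sqrt(2)/2 = 18*sqrt(2)
b = r sin θ = 36 * sqrt(2)/2 = 18*sqrt(2)
z = 18*sqrt(2) + 18*sqrt(2)i


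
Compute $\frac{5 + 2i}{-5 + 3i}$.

Multiply numerator and denominator by conjugate (-5 - 3i):
= (5 + 2i)(-5 - 3i) / ((-5)^2 + 3^2)
= (-19 - 25i) / 34
= -19/34 - (25/34)i


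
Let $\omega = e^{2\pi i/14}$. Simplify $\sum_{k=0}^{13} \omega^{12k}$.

Let ζ = ω^12 = e^(2πi·12/14). Since 14 ∤ 12, ζ ≠ 1.
Sum = Σ_{k=0}^{13} ζ^k = (ζ^14 - 1)/(ζ - 1) = (ω^{12·14} - 1)/(ζ - 1) = (1 - 1)/(ζ - 1) = 0


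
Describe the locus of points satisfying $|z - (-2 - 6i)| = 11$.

|z - z0| = r describes a circle centered at z0 with radius r
Here z0 = -2 - 6i and r = 11
Locus: Circle centered at (-2, -6) with radius 11


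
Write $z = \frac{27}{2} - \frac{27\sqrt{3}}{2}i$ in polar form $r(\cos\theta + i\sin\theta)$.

r = |z| = sqrt(a^2 + b^2) = sqrt((27/2)^2 + (-27*sqrt(3)/2)^2) = sqrt(729/4 + 2187/4) = sqrt(729) = 27
θ = arctan(b/a) = arctan(-23.3827/13.5) (quadrant-adjusted) = 300°
z = 27(cos 300° + i sin 300°)


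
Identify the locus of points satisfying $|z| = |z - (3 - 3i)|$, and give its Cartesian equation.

|z - z1| = |z - z2| means z is equidistant from z1 and z2,
i.e. the perpendicular bisector of the segment from (0, 0) to (3, -3) (midpoint (3/2, -3/2)).
With z = x + yi, square both sides:
(x - 0)^2 + (y - 0)^2 = (x - 3)^2 + (y - (-3))^2
The x^2 and y^2 terms cancel: 6x + (-6)y = 18 - 0 = 18
Simplify: x - y = 3
Locus: Perpendicular bisector of the segment from (0, 0) to (3, -3): the line x - y = 3


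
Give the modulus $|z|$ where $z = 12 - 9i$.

|z| = sqrt(a^2 + b^2) = sqrt(12^2 + (-9)^2) = sqrt(225) = 15


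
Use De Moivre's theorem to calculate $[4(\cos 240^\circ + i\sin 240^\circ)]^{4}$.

By De Moivre: z^n = r^n(cos(nθ) + i sin(nθ))
= 4^4(cos(4*240°) + i sin(4*240°))
= 256(cos 240° + i sin 240°)
= -128 - 128*sqrt(3)i


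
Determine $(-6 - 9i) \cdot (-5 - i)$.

(a1*a2 - b1*b2) + (a1*b2 + b1*a2)i
= (30 - 9) + (6 + 45)i
= 21 + 51i


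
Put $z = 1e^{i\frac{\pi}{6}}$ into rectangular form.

a = r cos θ = 1 * sqrt(3)/2 = sqrt(3)/2
b = r sin θ = 1 * 1/2 = 1/2
z = sqrt(3)/2 + (1/2)i


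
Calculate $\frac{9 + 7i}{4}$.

Divisor is real, so divide each part by 4:
= 9/4 + (7/4)i


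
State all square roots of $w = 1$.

|w| = 1, arg(w) = 0°
Root modulus = 1^(1/2) = 1
Root arguments: θ_k = (0° + 360°k)/2 for k = 0, 1, ..., 1
Roots: 1, -1


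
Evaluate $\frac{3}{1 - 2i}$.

Multiply numerator and denominator by conjugate (1 + 2i):
= (3)(1 + 2i) / (1^2 + (-2)^2)
= (3 + 6i) / 5
= 3/5 + (6/5)i


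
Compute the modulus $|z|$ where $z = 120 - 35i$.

|z| = sqrt(a^2 + b^2) = sqrt(120^2 + (-35)^2) = sqrt(15625) = 125


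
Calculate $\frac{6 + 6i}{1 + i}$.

Multiply numerator and denominator by conjugate (1 - i):
= (6 + 6i)(1 - i) / (1^2 + 1^2)
= (12) / 2
= 6


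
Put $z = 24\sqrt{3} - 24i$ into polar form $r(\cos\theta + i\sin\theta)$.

r = |z| = sqrt(a^2 + b^2) = sqrt((24*sqrt(3))^2 + (-24)^2) = sqrt(1728 + 576) = sqrt(2304) = 48
θ = arctan(b/a) = arctan(-24/41.5692) (quadrant-adjusted) = 330°
z = 48(cos 330° + i sin 330°)


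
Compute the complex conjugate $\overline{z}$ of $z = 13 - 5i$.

If z = a + bi, then conjugate(z) = a - bi
conjugate(13 - 5i) = 13 + 5i


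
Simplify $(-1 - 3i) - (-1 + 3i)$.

(-1 - (-1)) + (-3 - 3)i = -6i


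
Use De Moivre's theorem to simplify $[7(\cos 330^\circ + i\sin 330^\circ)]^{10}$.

By De Moivre: z^n = r^n(cos(nθ) + i sin(nθ))
= 7^10(cos(10*330°) + i sin(10*330°))
= 282475249(cos 60° + i sin 60°)
= 282475249/2 + (282475249*sqrt(3)/2)i


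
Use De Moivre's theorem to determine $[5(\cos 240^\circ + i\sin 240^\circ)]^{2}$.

By De Moivre: z^n = r^n(cos(nθ) + i sin(nθ))
= 5^2(cos(2*240°) + i sin(2*240°))
= 25(cos 120° + i sin 120°)
= -25/2 + (25*sqrt(3)/2)i


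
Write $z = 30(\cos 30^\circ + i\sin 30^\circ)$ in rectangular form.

a = r cos θ = 30 * sqrt(3)/2 = 15*sqrt(3)
b = r sin θ = 30 * 1/2 = 15
z = 15*sqrt(3) + 15i


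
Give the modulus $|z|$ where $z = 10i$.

|z| = sqrt(a^2 + b^2) = sqrt(0^2 + 10^2) = sqrt(100) = 10


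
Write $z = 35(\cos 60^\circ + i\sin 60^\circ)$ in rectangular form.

a = r cos θ = 35 * 1/2 = 35/2
b = r sin θ = 35 * sqrt(3)/2 = 35*sqrt(3)/2
z = 35/2 + (35*sqrt(3)/2)i


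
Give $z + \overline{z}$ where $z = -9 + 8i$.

z + conjugate(z) = (a + bi) + (a - bi) = 2a
= 2 * (-9) = -18


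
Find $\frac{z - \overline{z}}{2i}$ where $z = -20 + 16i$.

z - conjugate(z) = 2bi
(z - conjugate(z))/(2i) = 2bi/(2i) = b = 16


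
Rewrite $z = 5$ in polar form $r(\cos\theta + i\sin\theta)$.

r = |z| = sqrt(a^2 + b^2) = sqrt((5)^2 + (0)^2) = sqrt(25 + 0) = sqrt(25) = 5
b = 0 and a > 0, so z lies on the positive real axis: θ = 0°
z = 5(cos 0° + i sin 0°)


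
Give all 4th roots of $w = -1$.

|w| = 1, arg(w) = 180°
Root modulus = 1^(1/4) = 1
Root arguments: θ_k = (180° + 360°k)/4 for k = 0, 1, ..., 3
Roots: sqrt(2)/2 + (sqrt(2)/2)i, -sqrt(2)/2 + (sqrt(2)/2)i, -sqrt(2)/2 - (sqrt(2)/2)i, sqrt(2)/2 - (sqrt(2)/2)i


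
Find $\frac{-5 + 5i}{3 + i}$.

Multiply numerator and denominator by conjugate (3 - i):
= (-5 + 5i)(3 - i) / (3^2 + 1^2)
= (-10 + 20i) / 10
= -1 + 2i


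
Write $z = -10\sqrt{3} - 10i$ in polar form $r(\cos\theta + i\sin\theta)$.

r = |z| = sqrt(a^2 + b^2) = sqrt((-10*sqrt(3))^2 + (-10)^2) = sqrt(300 + 100) = sqrt(400) = 20
θ = arctan(b/a) = arctan(-10/-17.3205) (quadrant-adjusted) = 210°
z = 20(cos 210° + i sin 210°)


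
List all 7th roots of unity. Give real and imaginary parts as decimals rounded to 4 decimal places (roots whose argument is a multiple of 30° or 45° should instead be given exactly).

ω_k = e^(2πik/7) = cos(2πk/7) + i sin(2πk/7) for k = 0, 1, ..., 6
Roots: 1, 0.6235 + 0.7818i, -0.2225 + 0.9749i, -0.9010 + 0.4339i, -0.9010 - 0.4339i, -0.2225 - 0.9749i, 0.6235 - 0.7818i


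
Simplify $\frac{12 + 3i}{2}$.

Divisor is real, so divide each part by 2:
= 6 + (3/2)i


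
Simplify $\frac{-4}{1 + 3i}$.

Multiply numerator and denominator by conjugate (1 - 3i):
= (-4)(1 - 3i) / (1^2 + 3^2)
= (-4 + 12i) / 10
Divide through by 2: (-2 + 6i) / 5
= -2/5 + (6/5)i


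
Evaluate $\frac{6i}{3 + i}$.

Multiply numerator and denominator by conjugate (3 - i):
= (6i)(3 - i) / (3^2 + 1^2)
= (6 + 18i) / 10
Divide through by 2: (3 + 9i) / 5
= 3/5 + (9/5)i


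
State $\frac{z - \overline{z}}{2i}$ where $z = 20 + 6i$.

z - conjugate(z) = 2bi
(z - conjugate(z))/(2i) = 2bi/(2i) = b = 6


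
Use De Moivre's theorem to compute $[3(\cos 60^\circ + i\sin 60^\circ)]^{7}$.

By De Moivre: z^n = r^n(cos(nθ) + i sin(nθ))
= 3^7(cos(7*60°) + i sin(7*60°))
= 2187(cos 60° + i sin 60°)
= 2187/2 + (2187*sqrt(3)/2)i


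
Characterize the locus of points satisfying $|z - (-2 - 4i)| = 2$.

|z - z0| = r describes a circle centered at z0 with radius r
Here z0 = -2 - 4i and r = 2
Locus: Circle centered at (-2, -4) with radius 2


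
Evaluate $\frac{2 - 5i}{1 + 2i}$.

Multiply numerator and denominator by conjugate (1 - 2i):
= (2 - 5i)(1 - 2i) / (1^2 + 2^2)
= (-8 - 9i) / 5
= -8/5 - (9/5)i


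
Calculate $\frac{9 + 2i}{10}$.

Divisor is real, so divide each part by 10:
= 9/10 + (1/5)i


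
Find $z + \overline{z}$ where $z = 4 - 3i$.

z + conjugate(z) = (a + bi) + (a - bi) = 2a
= 2 * 4 = 8


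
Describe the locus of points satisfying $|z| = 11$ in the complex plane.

|z| = 11 means sqrt(x^2 + y^2) = 11
This is a circle of radius 11 centered at the origin


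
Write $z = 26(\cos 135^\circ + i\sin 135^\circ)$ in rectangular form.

a = r cos θ = 26 * -sqrt(2)/2 = -13*sqrt(2)
b = r sin θ = 26 * sqrt(2)/2 = 13*sqrt(2)
z = -13*sqrt(2) + 13*sqrt(2)i


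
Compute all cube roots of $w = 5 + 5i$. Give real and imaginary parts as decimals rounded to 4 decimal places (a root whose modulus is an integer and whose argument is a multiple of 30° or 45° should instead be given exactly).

|w| = sqrt(50) ≈ 7.071068, arg(w) = 45°
Root modulus = sqrt(50)^(1/3) ≈ 1.919383
Root arguments: θ_k = (45° + 360°k)/3 for k = 0, 1, ..., 2
Compute each root as (root modulus)(cos θ_k + i sin θ_k) using full-precision intermediates, then round to 4 decimal places.
Roots: 1.8540 + 0.4968i, -1.3572 + 1.3572i, -0.4968 - 1.8540i


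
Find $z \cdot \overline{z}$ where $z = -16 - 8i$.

z * conjugate(z) = |z|^2 = a^2 + b^2
= (-16)^2 + (-8)^2 = 320


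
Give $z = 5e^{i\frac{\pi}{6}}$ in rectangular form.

a = r cos θ = 5 * sqrt(3)/2 = 5*sqrt(3)/2
b = r sin θ = 5 * 1/2 = 5/2
z = 5*sqrt(3)/2 + (5/2)i


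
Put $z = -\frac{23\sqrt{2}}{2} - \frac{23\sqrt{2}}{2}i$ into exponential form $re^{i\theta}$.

r = |z| = sqrt((-23*sqrt(2)/2)^2 + (-23*sqrt(2)/2)^2) = sqrt(529/2 + 529/2) = sqrt(529) = 23
θ = arctan(b/a) = arctan(-16.2635/-16.2635) (quadrant-adjusted) = -135° = -3π/4
z = 23e^(-i*3π/4)


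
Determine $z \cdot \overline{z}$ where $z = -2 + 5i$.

z * conjugate(z) = |z|^2 = a^2 + b^2
= (-2)^2 + 5^2 = 29


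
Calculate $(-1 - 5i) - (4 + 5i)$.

(-1 - 4) + (-5 - 5)i = -5 - 10i


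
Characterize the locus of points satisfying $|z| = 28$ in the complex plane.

|z| = 28 means sqrt(x^2 + y^2) = 28
This is a circle of radius 28 centered at the origin


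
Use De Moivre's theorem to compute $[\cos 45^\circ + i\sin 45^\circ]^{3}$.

By De Moivre: z^n = r^n(cos(nθ) + i sin(nθ))
= 1^3(cos(3*45°) + i sin(3*45°))
= 1(cos 135° + i sin 135°)
= -sqrt(2)/2 + (sqrt(2)/2)i


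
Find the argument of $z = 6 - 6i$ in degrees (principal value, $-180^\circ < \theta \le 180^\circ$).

θ = arctan(b/a) = arctan(-6/6) (quadrant-adjusted) = -45°


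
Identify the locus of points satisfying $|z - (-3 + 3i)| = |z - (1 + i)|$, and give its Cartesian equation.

|z - z1| = |z - z2| means z is equidistant from z1 and z2,
i.e. the perpendicular bisector of the segment from (-3, 3) to (1, 1) (midpoint (-1, 2)).
With z = x + yi, square both sides:
(x - (-3))^2 + (y - 3)^2 = (x - 1)^2 + (y - 1)^2
The x^2 and y^2 terms cancel: 8x + (-4)y = 2 - 18 = -16
Simplify: 2x - y = -4
Locus: Perpendicular bisector of the segment from (-3, 3) to (1, 1): the line 2x - y = -4


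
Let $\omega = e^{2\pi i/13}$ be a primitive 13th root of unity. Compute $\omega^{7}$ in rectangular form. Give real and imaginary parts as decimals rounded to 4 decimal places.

ω^7 = e^(2πi·7/13) = e^(i·14π/13)
= cos(14π/13) + i sin(14π/13)
= -0.9709 - 0.2393i


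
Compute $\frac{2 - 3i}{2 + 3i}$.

Multiply numerator and denominator by conjugate (2 - 3i):
= (2 - 3i)(2 - 3i) / (2^2 + 3^2)
= (-5 - 12i) / 13
= -5/13 - (12/13)i


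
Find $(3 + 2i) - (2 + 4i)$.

(3 - 2) + (2 - 4)i = 1 - 2i


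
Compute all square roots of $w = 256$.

|w| = 256, arg(w) = 0°
Root modulus = 256^(1/2) = 16
Root arguments: θ_k = (0° + 360°k)/2 for k = 0, 1, ..., 1
Roots: 16, -16


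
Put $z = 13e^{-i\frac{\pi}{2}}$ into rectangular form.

a = r cos θ = 13 * 0 = 0
b = r sin θ = 13 * -1 = -13
z = -13i


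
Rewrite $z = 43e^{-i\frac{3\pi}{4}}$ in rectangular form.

a = r cos θ = 43 * -sqrt(2)/2 = -43*sqrt(2)/2
b = r sin θ = 43 * -sqrt(2)/2 = -43*sqrt(2)/2
z = -43*sqrt(2)/2 - (43*sqrt(2)/2)i


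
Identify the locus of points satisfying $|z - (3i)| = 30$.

|z - z0| = r describes a circle centered at z0 with radius r
Here z0 = 3i and r = 30
Locus: Circle centered at (0, 3) with radius 30


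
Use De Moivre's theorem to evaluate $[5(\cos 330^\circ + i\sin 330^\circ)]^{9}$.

By De Moivre: z^n = r^n(cos(nθ) + i sin(nθ))
= 5^9(cos(9*330°) + i sin(9*330°))
= 1953125(cos 90° + i sin 90°)
= 1953125i


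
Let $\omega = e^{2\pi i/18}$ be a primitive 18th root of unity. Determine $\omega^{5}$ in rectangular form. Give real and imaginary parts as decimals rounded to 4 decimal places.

ω^5 = e^(2πi·5/18) = e^(i·5π/9)
= cos(5π/9) + i sin(5π/9)
= -0.1736 + 0.9848i


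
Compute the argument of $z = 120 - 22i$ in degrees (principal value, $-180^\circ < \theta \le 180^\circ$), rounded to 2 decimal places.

θ = arctan(b/a) = arctan(-22/120) (quadrant-adjusted) = -10.39°


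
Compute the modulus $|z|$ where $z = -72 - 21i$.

|z| = sqrt(a^2 + b^2) = sqrt((-72)^2 + (-21)^2) = sqrt(5625) = 75


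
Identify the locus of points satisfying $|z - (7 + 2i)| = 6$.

|z - z0| = r describes a circle centered at z0 with radius r
Here z0 = 7 + 2i and r = 6
Locus: Circle centered at (7, 2) with radius 6


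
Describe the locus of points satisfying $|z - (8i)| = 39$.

|z - z0| = r describes a circle centered at z0 with radius r
Here z0 = 8i and r = 39
Locus: Circle centered at (0, 8) with radius 39


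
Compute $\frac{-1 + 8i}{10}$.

Divisor is real, so divide each part by 10:
= -1/10 + (4/5)i


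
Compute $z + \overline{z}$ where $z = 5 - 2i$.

z + conjugate(z) = (a + bi) + (a - bi) = 2a
= 2 * 5 = 10


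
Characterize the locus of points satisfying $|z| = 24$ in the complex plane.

|z| = 24 means sqrt(x^2 + y^2) = 24
This is a circle of radius 24 centered at the origin


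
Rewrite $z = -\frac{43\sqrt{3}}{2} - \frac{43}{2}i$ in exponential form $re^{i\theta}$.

r = |z| = sqrt((-43*sqrt(3)/2)^2 + (-43/2)^2) = sqrt(5547/4 + 1849/4) = sqrt(1849) = 43
θ = arctan(b/a) = arctan(-21.5/-37.2391) (quadrant-adjusted) = -150° = -5π/6
z = 43e^(-i*5π/6)


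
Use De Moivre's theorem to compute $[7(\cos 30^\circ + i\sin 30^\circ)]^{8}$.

By De Moivre: z^n = r^n(cos(nθ) + i sin(nθ))
= 7^8(cos(8*30°) + i sin(8*30°))
= 5764801(cos 240° + i sin 240°)
= -5764801/2 - (5764801*sqrt(3)/2)i


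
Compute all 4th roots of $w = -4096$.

|w| = 4096, arg(w) = 180°
Root modulus = 4096^(1/4) = 8
Root arguments: θ_k = (180° + 360°k)/4 for k = 0, 1, ..., 3
Roots: 4*sqrt(2) + 4*sqrt(2)i, -4*sqrt(2) + 4*sqrt(2)i, -4*sqrt(2) - 4*sqrt(2)i, 4*sqrt(2) - 4*sqrt(2)i


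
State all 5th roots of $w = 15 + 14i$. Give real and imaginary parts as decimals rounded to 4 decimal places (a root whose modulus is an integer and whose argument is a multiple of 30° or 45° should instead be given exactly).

|w| = sqrt(421) ≈ 20.518285, arg(w) ≈ 43.025066°
Root modulus = sqrt(421)^(1/5) ≈ 1.829904
Root arguments: θ_k = (arg(w) + 360°k)/5 for k = 0, 1, ..., 4
Compute each root as (root modulus)(cos θ_k + i sin θ_k) using full-precision intermediates, then round to 4 decimal places.
Roots: 1.8093 + 0.2738i, 0.2987 + 1.8054i, -1.6247 + 0.8420i, -1.3028 - 1.2850i, 0.8195 - 1.6361i


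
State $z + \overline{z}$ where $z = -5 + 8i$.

z + conjugate(z) = (a + bi) + (a - bi) = 2a
= 2 * (-5) = -10


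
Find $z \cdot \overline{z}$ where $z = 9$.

z * conjugate(z) = |z|^2 = a^2 + b^2
= 9^2 + 0^2 = 81


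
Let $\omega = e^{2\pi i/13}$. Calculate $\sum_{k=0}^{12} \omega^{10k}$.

Let ζ = ω^10 = e^(2πi·10/13). Since 13 ∤ 10, ζ ≠ 1.
Sum = Σ_{k=0}^{12} ζ^k = (ζ^13 - 1)/(ζ - 1) = (ω^{10·13} - 1)/(ζ - 1) = (1 - 1)/(ζ - 1) = 0


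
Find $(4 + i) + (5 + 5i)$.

(4 + 5) + (1 + 5)i = 9 + 6i


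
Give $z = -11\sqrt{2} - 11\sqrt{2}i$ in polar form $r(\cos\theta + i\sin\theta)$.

r = |z| = sqrt(a^2 + b^2) = sqrt((-11*sqrt(2))^2 + (-11*sqrt(2))^2) = sqrt(242 + 242) = sqrt(484) = 22
θ = arctan(b/a) = arctan(-15.5563/-15.5563) (quadrant-adjusted) = 225°
z = 22(cos 225° + i sin 225°)


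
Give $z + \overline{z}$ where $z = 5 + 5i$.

z + conjugate(z) = (a + bi) + (a - bi) = 2a
= 2 * 5 = 10


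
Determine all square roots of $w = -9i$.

|w| = 9, arg(w) = 270°
Root modulus = 9^(1/2) = 3
Root arguments: θ_k = (270° + 360°k)/2 for k = 0, 1, ..., 1
Roots: -3*sqrt(2)/2 + (3*sqrt(2)/2)i, 3*sqrt(2)/2 - (3*sqrt(2)/2)i


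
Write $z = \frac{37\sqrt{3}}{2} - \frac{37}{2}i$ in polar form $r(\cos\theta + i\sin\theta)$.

r = |z| = sqrt(a^2 + b^2) = sqrt((37*sqrt(3)/2)^2 + (-37/2)^2) = sqrt(4107/4 + 1369/4) = sqrt(1369) = 37
θ = arctan(b/a) = arctan(-18.5/32.0429) (quadrant-adjusted) = 330°
z = 37(cos 330° + i sin 330°)


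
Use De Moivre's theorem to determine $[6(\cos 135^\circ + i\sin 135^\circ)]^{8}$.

By De Moivre: z^n = r^n(cos(nθ) + i sin(nθ))
= 6^8(cos(8*135°) + i sin(8*135°))
= 1679616(cos 0° + i sin 0°)
= 1679616


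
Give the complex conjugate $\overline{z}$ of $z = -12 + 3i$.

If z = a + bi, then conjugate(z) = a - bi
conjugate(-12 + 3i) = -12 - 3i


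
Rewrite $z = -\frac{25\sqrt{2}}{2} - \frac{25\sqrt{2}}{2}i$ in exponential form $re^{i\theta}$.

r = |z| = sqrt((-25*sqrt(2)/2)^2 + (-25*sqrt(2)/2)^2) = sqrt(625/2 + 625/2) = sqrt(625) = 25
θ = arctan(b/a) = arctan(-17.6777/-17.6777) (quadrant-adjusted) = -135° = -3π/4
z = 25e^(-i*3π/4)


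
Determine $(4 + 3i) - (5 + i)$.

(4 - 5) + (3 - 1)i = -1 + 2i


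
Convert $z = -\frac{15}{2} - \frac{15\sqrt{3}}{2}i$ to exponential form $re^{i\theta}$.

r = |z| = sqrt((-15/2)^2 + (-15*sqrt(3)/2)^2) = sqrt(225/4 + 675/4) = sqrt(225) = 15
θ = arctan(b/a) = arctan(-12.9904/-7.5) (quadrant-adjusted) = -120° = -2π/3
z = 15e^(-i*2π/3)


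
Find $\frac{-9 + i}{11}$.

Divisor is real, so divide each part by 11:
= -9/11 + (1/11)i


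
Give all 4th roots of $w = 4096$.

|w| = 4096, arg(w) = 0°
Root modulus = 4096^(1/4) = 8
Root arguments: θ_k = (0° + 360°k)/4 for k = 0, 1, ..., 3
Roots: 8, 8i, -8, -8i


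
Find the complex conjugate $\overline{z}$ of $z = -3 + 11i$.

If z = a + bi, then conjugate(z) = a - bi
conjugate(-3 + 11i) = -3 - 11i


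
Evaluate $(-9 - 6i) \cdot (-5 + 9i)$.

(a1*a2 - b1*b2) + (a1*b2 + b1*a2)i
= (45 - (-54)) + (-81 + 30)i
= 99 - 51i


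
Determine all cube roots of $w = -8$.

|w| = 8, arg(w) = 180°
Root modulus = 8^(1/3) = 2
Root arguments: θ_k = (180° + 360°k)/3 for k = 0, 1, ..., 2
Roots: 1 + sqrt(3)i, -2, 1 - sqrt(3)i


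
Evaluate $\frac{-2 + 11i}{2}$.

Divisor is real, so divide each part by 2:
= -1 + (11/2)i


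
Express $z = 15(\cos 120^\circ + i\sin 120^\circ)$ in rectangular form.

a = r cos θ = 15 * -1/2 = -15/2
b = r sin θ = 15 * sqrt(3)/2 = 15*sqrt(3)/2
z = -15/2 + (15*sqrt(3)/2)i


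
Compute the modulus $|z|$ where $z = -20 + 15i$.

|z| = sqrt(a^2 + b^2) = sqrt((-20)^2 + 15^2) = sqrt(625) = 25


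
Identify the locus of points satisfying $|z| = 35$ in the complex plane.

|z| = 35 means sqrt(x^2 + y^2) = 35
This is a circle of radius 35 centered at the origin


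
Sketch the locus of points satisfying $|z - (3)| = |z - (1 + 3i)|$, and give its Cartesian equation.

|z - z1| = |z - z2| means z is equidistant from z1 and z2,
i.e. the perpendicular bisector of the segment from (3, 0) to (1, 3) (midpoint (2, 3/2)).
With z = x + yi, square both sides:
(x - 3)^2 + (y - 0)^2 = (x - 1)^2 + (y - 3)^2
The x^2 and y^2 terms cancel: -4x + 6y = 10 - 9 = 1
Simplify: 4x - 6y = -1
Locus: Perpendicular bisector of the segment from (3, 0) to (1, 3): the line 4x - 6y = -1


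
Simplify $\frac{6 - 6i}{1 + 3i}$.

Multiply numerator and denominator by conjugate (1 - 3i):
= (6 - 6i)(1 - 3i) / (1^2 + 3^2)
= (-12 - 24i) / 10
Divide through by 2: (-6 - 12i) / 5
= -6/5 - (12/5)i


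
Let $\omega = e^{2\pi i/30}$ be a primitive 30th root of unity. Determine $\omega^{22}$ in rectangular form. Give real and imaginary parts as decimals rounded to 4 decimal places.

ω^22 = e^(2πi·22/30) = e^(i·22π/15)
= cos(22π/15) + i sin(22π/15)
= -0.1045 - 0.9945i


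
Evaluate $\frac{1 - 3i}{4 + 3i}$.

Multiply numerator and denominator by conjugate (4 - 3i):
= (1 - 3i)(4 - 3i) / (4^2 + 3^2)
= (-5 - 15i) / 25
Divide through by 5: (-1 - 3i) / 5
= -1/5 - (3/5)i


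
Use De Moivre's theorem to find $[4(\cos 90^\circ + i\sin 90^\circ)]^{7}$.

By De Moivre: z^n = r^n(cos(nθ) + i sin(nθ))
= 4^7(cos(7*90°) + i sin(7*90°))
= 16384(cos 270° + i sin 270°)
= -16384i


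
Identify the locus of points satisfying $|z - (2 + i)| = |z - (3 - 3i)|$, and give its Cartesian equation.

|z - z1| = |z - z2| means z is equidistant from z1 and z2,
i.e. the perpendicular bisector of the segment from (2, 1) to (3, -3) (midpoint (5/2, -1)).
With z = x + yi, square both sides:
(x - 2)^2 + (y - 1)^2 = (x - 3)^2 + (y - (-3))^2
The x^2 and y^2 terms cancel: 2x + (-8)y = 18 - 5 = 13
Simplify: 2x - 8y = 13
Locus: Perpendicular bisector of the segment from (2, 1) to (3, -3): the line 2x - 8y = 13


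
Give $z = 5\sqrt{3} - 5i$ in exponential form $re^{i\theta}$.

r = |z| = sqrt((5*sqrt(3))^2 + (-5)^2) = sqrt(75 + 25) = sqrt(100) = 10
θ = arctan(b/a) = arctan(-5/8.6603) (quadrant-adjusted) = -30° = -π/6
z = 10e^(-i*π/6)


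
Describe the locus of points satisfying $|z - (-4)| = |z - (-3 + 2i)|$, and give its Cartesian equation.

|z - z1| = |z - z2| means z is equidistant from z1 and z2,
i.e. the perpendicular bisector of the segment from (-4, 0) to (-3, 2) (midpoint (-7/2, 1)).
With z = x + yi, square both sides:
(x - (-4))^2 + (y - 0)^2 = (x - (-3))^2 + (y - 2)^2
The x^2 and y^2 terms cancel: 2x + 4y = 13 - 16 = -3
Simplify: 2x + 4y = -3
Locus: Perpendicular bisector of the segment from (-4, 0) to (-3, 2): the line 2x + 4y = -3
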